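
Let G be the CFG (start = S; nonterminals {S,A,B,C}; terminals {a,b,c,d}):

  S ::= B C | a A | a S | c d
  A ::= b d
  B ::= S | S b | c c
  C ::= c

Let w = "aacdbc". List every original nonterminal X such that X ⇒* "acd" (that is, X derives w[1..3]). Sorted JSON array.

Convert to CNF:
  S -> B C | T2 A | T2 S | T3 T1
  A -> T0 T1
  B -> B C | S T0 | T2 A | T2 S | T3 T1 | T3 T3
  C -> c
  T0 -> b
  T1 -> d
  T2 -> a
  T3 -> c

CYK fill (cells [i..j] with 1 ≤ i ≤ j ≤ 3 only):
  cell(1,1) a: {T2}  orig:{}
  cell(2,2) c: {C,T3}  orig:{C}
  cell(3,3) d: {T1}  orig:{}
  cell(1,2) ac: ∅
  cell(2,3) cd: {B,S}
  cell(1,3) acd: {B,S}

Original NTs in T[1,3] deriving "acd": ["B", "S"]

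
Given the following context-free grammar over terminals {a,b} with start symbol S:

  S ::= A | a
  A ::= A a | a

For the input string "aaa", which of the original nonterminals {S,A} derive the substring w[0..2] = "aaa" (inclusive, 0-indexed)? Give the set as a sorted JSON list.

CNF form of G:
  S -> A T0 | a
  A -> A T0 | a
  T0 -> a

CYK fill, restricted to cells inside w[0..2]:
  [0..0]={A,S,T0}  "a"  orig:{A,S}
  [1..1]={A,S,T0}  "a"  orig:{A,S}
  [2..2]={A,S,T0}  "a"  orig:{A,S}
  [0..1]={A,S}  "aa"
  [1..2]={A,S}  "aa"
  [0..2]={A,S}  "aaa"

Original NTs in T[0,2] deriving "aaa": ["A", "S"]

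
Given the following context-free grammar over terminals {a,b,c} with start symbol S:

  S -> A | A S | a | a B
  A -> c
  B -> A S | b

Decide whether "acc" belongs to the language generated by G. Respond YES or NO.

CNF form of G:
  S -> A S | T0 B | a | c
  A -> c
  B -> A S | b
  T0 -> a

Fill CYK table bottom-up:
  [0..0]={S,T0}  "a"  orig:{S}
  [1..1]={A,S}  "c"
  [2..2]={A,S}  "c"
  [0..1]=∅  "ac"
  [1..2]={B,S}  "cc"
  [0..2]={S}  "acc"

S ∈ T[0,2] ⇒ YES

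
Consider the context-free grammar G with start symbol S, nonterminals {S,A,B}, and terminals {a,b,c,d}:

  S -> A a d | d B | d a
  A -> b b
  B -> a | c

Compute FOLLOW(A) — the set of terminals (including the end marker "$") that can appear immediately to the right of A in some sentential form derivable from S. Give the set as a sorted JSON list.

Compute FIRST by fixpoint:
[1]
  A via A→b b: +{b}
  B via B→a: +{a}
  B via B→c: +{c}
  S via S→A a d: +{b}
  S via S→d B: +{d}
  FIRST(S)={b,d}  FIRST(A)={b}  FIRST(B)={a,c}
[2] — fixpoint
  FIRST(S)={b,d}  FIRST(A)={b}  FIRST(B)={a,c}

Compute FOLLOW by fixpoint:
seed FOLLOW(S) with $
round 1:
  S→A a d: FOLLOW(A) ⊇ FIRST(a) = {a}; new: +{a}
  S→d B: FOLLOW(B) ⊇ FOLLOW(S) ⊇ {$}; new: +{$}
  FOLLOW(S)={$}  FOLLOW(A)={a}  FOLLOW(B)={$}
round 2: (no change)
  FOLLOW(S)={$}  FOLLOW(A)={a}  FOLLOW(B)={$}

FOLLOW(A) = ["a"]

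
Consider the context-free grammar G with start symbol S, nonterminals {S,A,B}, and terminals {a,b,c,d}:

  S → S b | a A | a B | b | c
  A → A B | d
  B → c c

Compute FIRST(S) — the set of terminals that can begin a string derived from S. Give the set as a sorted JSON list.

FIRST iteration:
[1]
  A via A→d: +{d}
  B via B→c c: +{c}
  S via S→a A: +{a}
  S via S→b: +{b}
  S via S→c: +{c}
  S: {a,b,c}  A: {d}  B: {c}
[2] done
  S: {a,b,c}  A: {d}  B: {c}

FIRST(S) = ["a", "b", "c"]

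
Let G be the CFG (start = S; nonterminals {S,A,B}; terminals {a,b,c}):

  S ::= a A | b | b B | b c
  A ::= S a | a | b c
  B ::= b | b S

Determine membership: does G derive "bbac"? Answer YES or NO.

Convert to CNF:
  S -> T0 A | T1 B | T1 T2 | b
  A -> S T0 | T1 T2 | a
  B -> T1 S | b
  T0 -> a
  T1 -> b
  T2 -> c

CYK fill:
  T[0,0] 'b' = {B,S,T1}  orig:{B,S}
  T[1,1] 'b' = {B,S,T1}  orig:{B,S}
  T[2,2] 'a' = {A,T0}  orig:{A}
  T[3,3] 'c' = {T2}  orig:{}
  T[0,1] 'bb' = {B,S}
  T[1,2] 'ba' = {A}
  T[2,3] 'ac' = ∅
  T[0,2] 'bba' = {A}
  T[1,3] 'bac' = ∅
  T[0,3] 'bbac' = ∅

S ∉ T[0,3] ⇒ NO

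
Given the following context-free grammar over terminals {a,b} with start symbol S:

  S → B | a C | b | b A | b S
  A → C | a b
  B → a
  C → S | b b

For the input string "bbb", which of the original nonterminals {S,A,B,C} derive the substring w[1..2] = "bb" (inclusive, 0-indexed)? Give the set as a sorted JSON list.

CNF form of G:
  S -> T0 C | T1 A | T1 S | a | b
  A -> T0 C | T0 T1 | T1 A | T1 S | T1 T1 | a | b
  B -> a
  C -> T0 C | T1 A | T1 S | T1 T1 | a | b
  T0 -> a
  T1 -> b

CYK table (by increasing span) (cells [i..j] with 1 ≤ i ≤ j ≤ 2 only):
  [1..1]={A,C,S,T1}  "b"  orig:{A,C,S}
  [2..2]={A,C,S,T1}  "b"  orig:{A,C,S}
  [1..2]={A,C,S}  "bb"

Original NTs in T[1,2] deriving "bb": ["A", "C", "S"]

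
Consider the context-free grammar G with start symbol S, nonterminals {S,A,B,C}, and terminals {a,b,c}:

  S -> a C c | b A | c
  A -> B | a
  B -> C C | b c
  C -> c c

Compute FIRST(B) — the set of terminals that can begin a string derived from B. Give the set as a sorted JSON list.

FIRST iteration:
iter 1:
  A via A→a: +{a}
  B via B→b c: +{b}
  C via C→c c: +{c}
  S via S→a C c: +{a}
  S via S→b A: +{b}
  S via S→c: +{c}
  FIRST[S]={a,b,c}  FIRST[A]={a}  FIRST[B]={b}  FIRST[C]={c}
iter 2:
  A via A→B: +{b}
  B via B→C C: +{c}
  FIRST[S]={a,b,c}  FIRST[A]={a,b}  FIRST[B]={b,c}  FIRST[C]={c}
iter 3:
  A via A→B: +{c}
  FIRST[S]={a,b,c}  FIRST[A]={a,b,c}  FIRST[B]={b,c}  FIRST[C]={c}
iter 4: done
  FIRST[S]={a,b,c}  FIRST[A]={a,b,c}  FIRST[B]={b,c}  FIRST[C]={c}

FIRST(B) = ["b", "c"]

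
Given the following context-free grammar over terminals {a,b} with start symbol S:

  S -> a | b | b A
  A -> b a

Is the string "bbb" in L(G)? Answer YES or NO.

Convert to CNF:
  S -> T0 A | a | b
  A -> T0 T1
  T0 -> b
  T1 -> a

Fill CYK table bottom-up:
  [0..0]={S,T0}  "b"  orig:{S}
  [1..1]={S,T0}  "b"  orig:{S}
  [2..2]={S,T0}  "b"  orig:{S}
  [0..1]=∅  "bb"
  [1..2]=∅  "bb"
  [0..2]=∅  "bbb"

S ∉ T[0,2] ⇒ NO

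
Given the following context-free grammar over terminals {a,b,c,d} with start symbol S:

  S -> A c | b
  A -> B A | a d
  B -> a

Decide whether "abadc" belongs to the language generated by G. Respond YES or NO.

Convert to CNF:
  S -> A T2 | b
  A -> B A | T0 T1
  B -> a
  T0 -> a
  T1 -> d
  T2 -> c

Fill CYK table bottom-up:
  T[0,0] 'a' = {B,T0}  orig:{B}
  T[1,1] 'b' = {S}
  T[2,2] 'a' = {B,T0}  orig:{B}
  T[3,3] 'd' = {T1}  orig:{}
  T[4,4] 'c' = {T2}  orig:{}
  T[0,1] 'ab' = ∅
  T[1,2] 'ba' = ∅
  T[2,3] 'ad' = {A}
  T[3,4] 'dc' = ∅
  T[0,2] 'aba' = ∅
  T[1,3] 'bad' = ∅
  T[2,4] 'adc' = {S}
  T[0,3] 'abad' = ∅
  T[1,4] 'badc' = ∅
  T[0,4] 'abadc' = ∅

S ∉ T[0,4] ⇒ NO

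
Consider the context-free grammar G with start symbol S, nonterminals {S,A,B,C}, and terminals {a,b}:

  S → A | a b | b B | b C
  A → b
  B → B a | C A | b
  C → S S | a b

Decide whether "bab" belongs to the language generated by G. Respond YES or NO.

Convert to CNF:
  S -> T0 T1 | T1 B | T1 C | b
  A -> b
  B -> B T0 | C A | b
  C -> S S | T0 T1
  T0 -> a
  T1 -> b

CYK fill:
  [0..0]={A,B,S,T1}  "b"  orig:{A,B,S}
  [1..1]={T0}  "a"  orig:{}
  [2..2]={A,B,S,T1}  "b"  orig:{A,B,S}
  [0..1]={B}  "ba"
  [1..2]={C,S}  "ab"
  [0..2]={C,S}  "bab"

S ∈ T[0,2] ⇒ YES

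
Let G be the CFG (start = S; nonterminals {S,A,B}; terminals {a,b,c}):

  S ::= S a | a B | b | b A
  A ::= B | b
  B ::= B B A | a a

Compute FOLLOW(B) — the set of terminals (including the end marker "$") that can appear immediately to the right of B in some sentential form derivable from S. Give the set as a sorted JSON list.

FIRST sets, iterate to fixpoint:
pass 1:
  A via A→b: +{b}
  B via B→a a: +{a}
  S via S→a B: +{a}
  S via S→b: +{b}
  S: {a,b}  A: {b}  B: {a}
pass 2:
  A via A→B: +{a}
  S: {a,b}  A: {a,b}  B: {a}
pass 3: (stable)
  S: {a,b}  A: {a,b}  B: {a}

Compute FOLLOW by fixpoint:
initialize: $ ∈ FOLLOW(S)
iter 1:
  B→B B A: FOLLOW(B) ⊇ FIRST(B) = {a}; new: +{a}
  B→B B A: FOLLOW(B) ⊇ FIRST(A) = {a,b}; new: +{b}
  B→B B A: FOLLOW(A) ⊇ FOLLOW(B) ⊇ {a,b}; new: +{a,b}
  S→S a: FOLLOW(S) ⊇ FIRST(a) = {a}; new: +{a}
  S→a B: FOLLOW(B) ⊇ FOLLOW(S) ⊇ {$,a}; new: +{$}
  S→b A: FOLLOW(A) ⊇ FOLLOW(S) ⊇ {$,a}; new: +{$}
  S: {$,a}  A: {$,a,b}  B: {$,a,b}
iter 2: (stable)
  S: {$,a}  A: {$,a,b}  B: {$,a,b}

FOLLOW(B) = ["$", "a", "b"]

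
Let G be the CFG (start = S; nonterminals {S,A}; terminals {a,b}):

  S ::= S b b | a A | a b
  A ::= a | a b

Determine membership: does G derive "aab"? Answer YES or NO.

Convert to CNF:
  S -> S X2 | T0 A | T0 T1
  A -> T0 T1 | a
  T0 -> a
  T1 -> b
  X2 -> T1 T1

CYK table (by increasing span):
  [0..0]={A,T0}  "a"  orig:{A}
  [1..1]={A,T0}  "a"  orig:{A}
  [2..2]={T1}  "b"  orig:{}
  [0..1]={S}  "aa"
  [1..2]={A,S}  "ab"
  [0..2]={S}  "aab"

S ∈ T[0,2] ⇒ YES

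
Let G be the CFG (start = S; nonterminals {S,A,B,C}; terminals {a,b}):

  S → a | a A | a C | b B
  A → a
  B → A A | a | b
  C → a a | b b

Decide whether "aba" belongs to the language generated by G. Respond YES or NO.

Convert to CNF:
  S -> T0 A | T0 C | T1 B | a
  A -> a
  B -> A A | a | b
  C -> T0 T0 | T1 T1
  T0 -> a
  T1 -> b

CYK table (by increasing span):
  cell(0,0) a: {A,B,S,T0}  orig:{A,B,S}
  cell(1,1) b: {B,T1}  orig:{B}
  cell(2,2) a: {A,B,S,T0}  orig:{A,B,S}
  cell(0,1) ab: ∅
  cell(1,2) ba: {S}
  cell(0,2) aba: ∅

S ∉ T[0,2] ⇒ NO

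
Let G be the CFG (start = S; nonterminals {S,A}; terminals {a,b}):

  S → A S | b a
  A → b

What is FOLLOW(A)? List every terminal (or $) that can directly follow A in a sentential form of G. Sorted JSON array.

FIRST sets, iterate to fixpoint:
[1]
  A via A→b: +{b}
  S via S→A S: +{b}
  FIRST(S)={b}  FIRST(A)={b}
[2] done
  FIRST(S)={b}  FIRST(A)={b}

FOLLOW iteration:
FOLLOW(S) := {$}
iter 1:
  S→A S: FOLLOW(A) ⊇ FIRST(S) = {b}; new: +{b}
  S: {$}  A: {b}
iter 2: — fixpoint
  S: {$}  A: {b}

FOLLOW(A) = ["b"]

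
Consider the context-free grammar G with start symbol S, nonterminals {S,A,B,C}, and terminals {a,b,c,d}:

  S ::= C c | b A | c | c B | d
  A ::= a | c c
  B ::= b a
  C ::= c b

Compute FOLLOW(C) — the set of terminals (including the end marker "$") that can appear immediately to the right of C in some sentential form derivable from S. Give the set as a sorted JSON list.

Compute FIRST by fixpoint:
[1]
  A via A→a: +{a}
  A via A→c c: +{c}
  B via B→b a: +{b}
  C via C→c b: +{c}
  S via S→C c: +{c}
  S via S→b A: +{b}
  S via S→d: +{d}
  FIRST(S)={b,c,d}  FIRST(A)={a,c}  FIRST(B)={b}  FIRST(C)={c}
[2] — fixpoint
  FIRST(S)={b,c,d}  FIRST(A)={a,c}  FIRST(B)={b}  FIRST(C)={c}

FOLLOW iteration:
initialize: $ ∈ FOLLOW(S)
pass 1:
  S→C c: FOLLOW(C) ⊇ FIRST(c) = {c}; new: +{c}
  S→b A: FOLLOW(A) ⊇ FOLLOW(S) ⊇ {$}; new: +{$}
  S→c B: FOLLOW(B) ⊇ FOLLOW(S) ⊇ {$}; new: +{$}
  S: {$}  A: {$}  B: {$}  C: {c}
pass 2: (stable)
  S: {$}  A: {$}  B: {$}  C: {c}

FOLLOW(C) = ["c"]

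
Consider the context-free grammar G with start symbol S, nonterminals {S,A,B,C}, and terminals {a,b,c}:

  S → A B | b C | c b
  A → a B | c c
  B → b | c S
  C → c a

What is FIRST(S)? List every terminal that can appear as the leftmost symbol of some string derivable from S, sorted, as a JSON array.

FIRST sets, iterate to fixpoint:
pass 1:
  A via A→a B: +{a}
  A via A→c c: +{c}
  B via B→b: +{b}
  B via B→c S: +{c}
  C via C→c a: +{c}
  S via S→A B: +{a,c}
  S via S→b C: +{b}
  FIRST[S]={a,b,c}  FIRST[A]={a,c}  FIRST[B]={b,c}  FIRST[C]={c}
pass 2: (stable)
  FIRST[S]={a,b,c}  FIRST[A]={a,c}  FIRST[B]={b,c}  FIRST[C]={c}

FIRST(S) = ["a", "b", "c"]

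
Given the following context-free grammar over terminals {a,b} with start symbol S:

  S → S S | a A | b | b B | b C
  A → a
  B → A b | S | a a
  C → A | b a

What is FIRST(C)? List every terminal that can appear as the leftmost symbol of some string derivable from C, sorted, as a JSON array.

FIRST sets, iterate to fixpoint:
pass 1:
  A via A→a: +{a}
  B via B→A b: +{a}
  C via C→A: +{a}
  C via C→b a: +{b}
  S via S→a A: +{a}
  S via S→b: +{b}
  S: {a,b}  A: {a}  B: {a}  C: {a,b}
pass 2:
  B via B→S: +{b}
  S: {a,b}  A: {a}  B: {a,b}  C: {a,b}
pass 3: (no change)
  S: {a,b}  A: {a}  B: {a,b}  C: {a,b}

FIRST(C) = ["a", "b"]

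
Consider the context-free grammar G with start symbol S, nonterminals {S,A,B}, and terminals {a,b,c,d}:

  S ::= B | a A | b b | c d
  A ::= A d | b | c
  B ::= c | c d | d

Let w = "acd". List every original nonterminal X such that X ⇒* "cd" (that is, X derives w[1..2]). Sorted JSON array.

CNF form of G:
  S -> T1 T0 | T2 A | T3 T3 | c | d
  A -> A T0 | b | c
  B -> T1 T0 | c | d
  T0 -> d
  T1 -> c
  T2 -> a
  T3 -> b

Fill CYK table bottom-up — only the sub-triangle for w[1..2]:
  cell(1,1) c: {A,B,S,T1}  orig:{A,B,S}
  cell(2,2) d: {B,S,T0}  orig:{B,S}
  cell(1,2) cd: {A,B,S}

Original NTs in T[1,2] deriving "cd": ["A", "B", "S"]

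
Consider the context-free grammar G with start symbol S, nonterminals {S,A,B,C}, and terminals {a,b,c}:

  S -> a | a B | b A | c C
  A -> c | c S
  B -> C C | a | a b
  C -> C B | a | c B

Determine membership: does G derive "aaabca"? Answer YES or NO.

Convert to CNF:
  S -> T0 C | T1 B | T2 A | a
  A -> T0 S | c
  B -> C C | T1 T2 | a
  C -> C B | T0 B | a
  T0 -> c
  T1 -> a
  T2 -> b

CYK fill:
  cell(0,0) a: {B,C,S,T1}  orig:{B,C,S}
  cell(1,1) a: {B,C,S,T1}  orig:{B,C,S}
  cell(2,2) a: {B,C,S,T1}  orig:{B,C,S}
  cell(3,3) b: {T2}  orig:{}
  cell(4,4) c: {A,T0}  orig:{A}
  cell(5,5) a: {B,C,S,T1}  orig:{B,C,S}
  cell(0,1) aa: {B,C,S}
  cell(1,2) aa: {B,C,S}
  cell(2,3) ab: {B}
  cell(3,4) bc: {S}
  cell(4,5) ca: {A,C,S}
  cell(0,2) aaa: {B,C,S}
  cell(1,3) aab: {C,S}
  cell(2,4) abc: ∅
  cell(3,5) bca: {S}
  cell(0,3) aaab: {B,C}
  cell(1,4) aabc: ∅
  cell(2,5) abca: ∅
  cell(0,4) aaabc: ∅
  cell(1,5) aabca: {B}
  cell(0,5) aaabca: {B,C,S}

S ∈ T[0,5] ⇒ YES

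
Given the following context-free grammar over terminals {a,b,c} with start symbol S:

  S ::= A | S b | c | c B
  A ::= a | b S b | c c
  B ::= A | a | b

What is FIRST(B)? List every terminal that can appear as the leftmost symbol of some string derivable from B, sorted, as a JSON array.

FIRST iteration:
iter 1:
  A via A→a: +{a}
  A via A→b S b: +{b}
  A via A→c c: +{c}
  B via B→A: +{a,b,c}
  S via S→A: +{a,b,c}
  FIRST(S)={a,b,c}  FIRST(A)={a,b,c}  FIRST(B)={a,b,c}
iter 2: (stable)
  FIRST(S)={a,b,c}  FIRST(A)={a,b,c}  FIRST(B)={a,b,c}

FIRST(B) = ["a", "b", "c"]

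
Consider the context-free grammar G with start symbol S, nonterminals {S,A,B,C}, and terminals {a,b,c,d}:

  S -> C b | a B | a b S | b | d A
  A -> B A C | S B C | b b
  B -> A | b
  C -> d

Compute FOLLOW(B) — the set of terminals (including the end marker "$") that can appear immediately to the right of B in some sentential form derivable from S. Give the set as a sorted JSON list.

Compute FIRST by fixpoint:
pass 1:
  A via A→b b: +{b}
  B via B→A: +{b}
  C via C→d: +{d}
  S via S→C b: +{d}
  S via S→a B: +{a}
  S via S→b: +{b}
  S: {a,b,d}  A: {b}  B: {b}  C: {d}
pass 2:
  A via A→S B C: +{a,d}
  B via B→A: +{a,d}
  S: {a,b,d}  A: {a,b,d}  B: {a,b,d}  C: {d}
pass 3: — fixpoint
  S: {a,b,d}  A: {a,b,d}  B: {a,b,d}  C: {d}

FOLLOW iteration:
FOLLOW(S) := {$}
round 1:
  A→B A C: FOLLOW(B) ⊇ FIRST(A) = {a,b,d}; new: +{a,b,d}
  A→B A C: FOLLOW(A) ⊇ FIRST(C) = {d}; new: +{d}
  A→B A C: FOLLOW(C) ⊇ FOLLOW(A) ⊇ {d}; new: +{d}
  A→S B C: FOLLOW(S) ⊇ FIRST(B) = {a,b,d}; new: +{a,b,d}
  B→A: FOLLOW(A) ⊇ FOLLOW(B) ⊇ {a,b,d}; new: +{a,b}
  S→C b: FOLLOW(C) ⊇ FIRST(b) = {b}; new: +{b}
  S→a B: FOLLOW(B) ⊇ FOLLOW(S) ⊇ {$,a,b,d}; new: +{$}
  S→d A: FOLLOW(A) ⊇ FOLLOW(S) ⊇ {$,a,b,d}; new: +{$}
  S: {$,a,b,d}  A: {$,a,b,d}  B: {$,a,b,d}  C: {b,d}
round 2:
  A→B A C: FOLLOW(C) ⊇ FOLLOW(A) ⊇ {$,a,b,d}; new: +{$,a}
  S: {$,a,b,d}  A: {$,a,b,d}  B: {$,a,b,d}  C: {$,a,b,d}
round 3: — fixpoint
  S: {$,a,b,d}  A: {$,a,b,d}  B: {$,a,b,d}  C: {$,a,b,d}

FOLLOW(B) = ["$", "a", "b", "d"]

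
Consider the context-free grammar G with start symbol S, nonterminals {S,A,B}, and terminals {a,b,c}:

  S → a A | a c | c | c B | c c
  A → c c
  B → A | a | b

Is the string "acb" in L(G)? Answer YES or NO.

CNF form of G:
  S -> T0 B | T0 T0 | T1 A | T1 T0 | c
  A -> T0 T0
  B -> T0 T0 | a | b
  T0 -> c
  T1 -> a

CYK fill:
  [0..0]={B,T1}  "a"  orig:{B}
  [1..1]={S,T0}  "c"  orig:{S}
  [2..2]={B}  "b"
  [0..1]={S}  "ac"
  [1..2]={S}  "cb"
  [0..2]=∅  "acb"

S ∉ T[0,2] ⇒ NO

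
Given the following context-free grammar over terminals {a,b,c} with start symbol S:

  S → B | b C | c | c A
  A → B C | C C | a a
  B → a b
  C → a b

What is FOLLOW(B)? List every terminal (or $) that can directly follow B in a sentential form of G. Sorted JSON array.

FIRST sets, iterate to fixpoint:
round 1:
  A via A→a a: +{a}
  B via B→a b: +{a}
  C via C→a b: +{a}
  S via S→B: +{a}
  S via S→b C: +{b}
  S via S→c: +{c}
  FIRST(S)={a,b,c}  FIRST(A)={a}  FIRST(B)={a}  FIRST(C)={a}
round 2: done
  FIRST(S)={a,b,c}  FIRST(A)={a}  FIRST(B)={a}  FIRST(C)={a}

FOLLOW iteration:
FOLLOW(S) := {$}
pass 1:
  A→B C: FOLLOW(B) ⊇ FIRST(C) = {a}; new: +{a}
  A→C C: FOLLOW(C) ⊇ FIRST(C) = {a}; new: +{a}
  S→B: FOLLOW(B) ⊇ FOLLOW(S) ⊇ {$}; new: +{$}
  S→b C: FOLLOW(C) ⊇ FOLLOW(S) ⊇ {$}; new: +{$}
  S→c A: FOLLOW(A) ⊇ FOLLOW(S) ⊇ {$}; new: +{$}
  FOLLOW(S)={$}  FOLLOW(A)={$}  FOLLOW(B)={$,a}  FOLLOW(C)={$,a}
pass 2: (stable)
  FOLLOW(S)={$}  FOLLOW(A)={$}  FOLLOW(B)={$,a}  FOLLOW(C)={$,a}

FOLLOW(B) = ["$", "a"]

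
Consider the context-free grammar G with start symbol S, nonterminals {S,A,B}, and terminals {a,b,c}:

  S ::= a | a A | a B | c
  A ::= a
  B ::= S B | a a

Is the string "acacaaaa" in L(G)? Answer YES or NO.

Convert to CNF:
  S -> T0 A | T0 B | a | c
  A -> a
  B -> S B | T0 T0
  T0 -> a

CYK fill:
  cell(0,0) a: {A,S,T0}  orig:{A,S}
  cell(1,1) c: {S}
  cell(2,2) a: {A,S,T0}  orig:{A,S}
  cell(3,3) c: {S}
  cell(4,4) a: {A,S,T0}  orig:{A,S}
  cell(5,5) a: {A,S,T0}  orig:{A,S}
  cell(6,6) a: {A,S,T0}  orig:{A,S}
  cell(7,7) a: {A,S,T0}  orig:{A,S}
  cell(0,1) ac: ∅
  cell(1,2) ca: ∅
  cell(2,3) ac: ∅
  cell(3,4) ca: ∅
  cell(4,5) aa: {B,S}
  cell(5,6) aa: {B,S}
  cell(6,7) aa: {B,S}
  cell(0,2) aca: ∅
  cell(1,3) cac: ∅
  cell(2,4) aca: ∅
  cell(3,5) caa: {B}
  cell(4,6) aaa: {B,S}
  cell(5,7) aaa: {B,S}
  cell(0,3) acac: ∅
  cell(1,4) caca: ∅
  cell(2,5) acaa: {B,S}
  cell(3,6) caaa: {B}
  cell(4,7) aaaa: {B,S}
  cell(0,4) acaca: ∅
  cell(1,5) cacaa: {B}
  cell(2,6) acaaa: {B,S}
  cell(3,7) caaaa: {B}
  cell(0,5) acacaa: {B,S}
  cell(1,6) cacaaa: {B}
  cell(2,7) acaaaa: {B,S}
  cell(0,6) acacaaa: {B,S}
  cell(1,7) cacaaaa: {B}
  cell(0,7) acacaaaa: {B,S}

S ∈ T[0,7] ⇒ YES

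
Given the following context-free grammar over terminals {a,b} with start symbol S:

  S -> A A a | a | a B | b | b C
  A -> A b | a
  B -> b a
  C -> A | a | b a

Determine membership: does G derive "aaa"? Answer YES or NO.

CNF form of G:
  S -> A X2 | T0 C | T1 B | a | b
  A -> A T0 | a
  B -> T0 T1
  C -> A T0 | T0 T1 | a
  T0 -> b
  T1 -> a
  X2 -> A T1

Fill CYK table bottom-up:
  cell(0,0) a: {A,C,S,T1}  orig:{A,C,S}
  cell(1,1) a: {A,C,S,T1}  orig:{A,C,S}
  cell(2,2) a: {A,C,S,T1}  orig:{A,C,S}
  cell(0,1) aa: {X2}  orig:{}
  cell(1,2) aa: {X2}  orig:{}
  cell(0,2) aaa: {S}

S ∈ T[0,2] ⇒ YES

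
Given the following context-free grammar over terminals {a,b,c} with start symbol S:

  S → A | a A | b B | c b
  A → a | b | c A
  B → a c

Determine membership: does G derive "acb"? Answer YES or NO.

Convert to CNF:
  S -> T0 A | T0 T2 | T1 A | T2 B | a | b
  A -> T0 A | a | b
  B -> T1 T0
  T0 -> c
  T1 -> a
  T2 -> b

CYK fill:
  T[0,0] 'a' = {A,S,T1}  orig:{A,S}
  T[1,1] 'c' = {T0}  orig:{}
  T[2,2] 'b' = {A,S,T2}  orig:{A,S}
  T[0,1] 'ac' = {B}
  T[1,2] 'cb' = {A,S}
  T[0,2] 'acb' = {S}

S ∈ T[0,2] ⇒ YES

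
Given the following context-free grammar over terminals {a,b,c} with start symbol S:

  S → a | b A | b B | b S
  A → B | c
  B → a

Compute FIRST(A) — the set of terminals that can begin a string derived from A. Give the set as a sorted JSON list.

FIRST sets, iterate to fixpoint:
pass 1:
  A via A→c: +{c}
  B via B→a: +{a}
  S via S→a: +{a}
  S via S→b A: +{b}
  FIRST(S)={a,b}  FIRST(A)={c}  FIRST(B)={a}
pass 2:
  A via A→B: +{a}
  FIRST(S)={a,b}  FIRST(A)={a,c}  FIRST(B)={a}
pass 3: (stable)
  FIRST(S)={a,b}  FIRST(A)={a,c}  FIRST(B)={a}

FIRST(A) = ["a", "c"]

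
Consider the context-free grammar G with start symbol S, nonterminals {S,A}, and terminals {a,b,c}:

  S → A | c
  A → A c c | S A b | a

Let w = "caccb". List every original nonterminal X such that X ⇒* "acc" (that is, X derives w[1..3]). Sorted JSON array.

Convert to CNF:
  S -> A X4 | S X5 | a | c
  A -> A X2 | S X3 | a
  T0 -> c
  T1 -> b
  X2 -> T0 T0
  X3 -> A T1
  X4 -> T0 T0
  X5 -> A T1

CYK table (by increasing span), restricted to cells inside w[1..3]:
  cell(1,1) a: {A,S}
  cell(2,2) c: {S,T0}  orig:{S}
  cell(3,3) c: {S,T0}  orig:{S}
  cell(1,2) ac: ∅
  cell(2,3) cc: {X2,X4}  orig:{}
  cell(1,3) acc: {A,S}

Original NTs in T[1,3] deriving "acc": ["A", "S"]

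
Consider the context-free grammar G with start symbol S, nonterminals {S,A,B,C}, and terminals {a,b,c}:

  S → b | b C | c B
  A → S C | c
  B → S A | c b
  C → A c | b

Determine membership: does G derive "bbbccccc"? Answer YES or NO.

CNF form of G:
  S -> T0 B | T1 C | b
  A -> S C | c
  B -> S A | T0 T1
  C -> A T0 | b
  T0 -> c
  T1 -> b

CYK table (by increasing span):
  T[0,0] 'b' = {C,S,T1}  orig:{C,S}
  T[1,1] 'b' = {C,S,T1}  orig:{C,S}
  T[2,2] 'b' = {C,S,T1}  orig:{C,S}
  T[3,3] 'c' = {A,T0}  orig:{A}
  T[4,4] 'c' = {A,T0}  orig:{A}
  T[5,5] 'c' = {A,T0}  orig:{A}
  T[6,6] 'c' = {A,T0}  orig:{A}
  T[7,7] 'c' = {A,T0}  orig:{A}
  T[0,1] 'bb' = {A,S}
  T[1,2] 'bb' = {A,S}
  T[2,3] 'bc' = {B}
  T[3,4] 'cc' = {C}
  T[4,5] 'cc' = {C}
  T[5,6] 'cc' = {C}
  T[6,7] 'cc' = {C}
  T[0,2] 'bbb' = {A,B}
  T[1,3] 'bbc' = {B,C}
  T[2,4] 'bcc' = {A,S}
  T[3,5] 'ccc' = ∅
  T[4,6] 'ccc' = ∅
  T[5,7] 'ccc' = ∅
  T[0,3] 'bbbc' = {A,C,S}
  T[1,4] 'bbcc' = {A,B}
  T[2,5] 'bccc' = {B,C}
  T[3,6] 'cccc' = ∅
  T[4,7] 'cccc' = ∅
  T[0,4] 'bbbcc' = {B,C}
  T[1,5] 'bbccc' = {A,C,S}
  T[2,6] 'bcccc' = {A}
  T[3,7] 'ccccc' = ∅
  T[0,5] 'bbbccc' = {A,B,S}
  T[1,6] 'bbcccc' = {B,C}
  T[2,7] 'bccccc' = {C}
  T[0,6] 'bbbcccc' = {A,B,C,S}
  T[1,7] 'bbccccc' = {A,S}
  T[0,7] 'bbbccccc' = {A,B,C}

S ∉ T[0,7] ⇒ NO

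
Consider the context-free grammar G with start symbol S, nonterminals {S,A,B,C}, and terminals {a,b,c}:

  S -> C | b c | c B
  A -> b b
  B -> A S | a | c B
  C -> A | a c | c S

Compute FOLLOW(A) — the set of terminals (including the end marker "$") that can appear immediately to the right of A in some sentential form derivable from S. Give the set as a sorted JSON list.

Compute FIRST by fixpoint:
iter 1:
  A via A→b b: +{b}
  B via B→A S: +{b}
  B via B→a: +{a}
  B via B→c B: +{c}
  C via C→A: +{b}
  C via C→a c: +{a}
  C via C→c S: +{c}
  S via S→C: +{a,b,c}
  S: {a,b,c}  A: {b}  B: {a,b,c}  C: {a,b,c}
iter 2: — fixpoint
  S: {a,b,c}  A: {b}  B: {a,b,c}  C: {a,b,c}

FOLLOW sets:
initialize: $ ∈ FOLLOW(S)
[1]
  B→A S: FOLLOW(A) ⊇ FIRST(S) = {a,b,c}; new: +{a,b,c}
  S→C: FOLLOW(C) ⊇ FOLLOW(S) ⊇ {$}; new: +{$}
  S→c B: FOLLOW(B) ⊇ FOLLOW(S) ⊇ {$}; new: +{$}
  FOLLOW[S]={$}  FOLLOW[A]={a,b,c}  FOLLOW[B]={$}  FOLLOW[C]={$}
[2]
  C→A: FOLLOW(A) ⊇ FOLLOW(C) ⊇ {$}; new: +{$}
  FOLLOW[S]={$}  FOLLOW[A]={$,a,b,c}  FOLLOW[B]={$}  FOLLOW[C]={$}
[3] done
  FOLLOW[S]={$}  FOLLOW[A]={$,a,b,c}  FOLLOW[B]={$}  FOLLOW[C]={$}

FOLLOW(A) = ["$", "a", "b", "c"]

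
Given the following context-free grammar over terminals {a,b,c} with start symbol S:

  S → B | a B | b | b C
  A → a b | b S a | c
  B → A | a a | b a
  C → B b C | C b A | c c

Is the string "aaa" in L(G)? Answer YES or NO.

CNF form of G:
  S -> T0 B | T0 T0 | T0 T1 | T1 C | T1 T0 | T1 X7 | b | c
  A -> T0 T1 | T1 X3 | c
  B -> T0 T0 | T0 T1 | T1 T0 | T1 X4 | c
  C -> B X5 | C X6 | T2 T2
  T0 -> a
  T1 -> b
  T2 -> c
  X3 -> S T0
  X4 -> S T0
  X5 -> T1 C
  X6 -> T1 A
  X7 -> S T0

Fill CYK table bottom-up:
  cell(0,0) a: {T0}  orig:{}
  cell(1,1) a: {T0}  orig:{}
  cell(2,2) a: {T0}  orig:{}
  cell(0,1) aa: {B,S}
  cell(1,2) aa: {B,S}
  cell(0,2) aaa: {S,X3,X4,X7}  orig:{S}

S ∈ T[0,2] ⇒ YES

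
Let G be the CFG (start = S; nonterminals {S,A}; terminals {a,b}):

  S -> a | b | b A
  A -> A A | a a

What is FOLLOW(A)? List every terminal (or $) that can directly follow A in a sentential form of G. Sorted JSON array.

FIRST sets, iterate to fixpoint:
iter 1:
  A via A→a a: +{a}
  S via S→a: +{a}
  S via S→b: +{b}
  S: {a,b}  A: {a}
iter 2: — fixpoint
  S: {a,b}  A: {a}

Compute FOLLOW by fixpoint:
seed FOLLOW(S) with $
[1]
  A→A A: FOLLOW(A) ⊇ FIRST(A) = {a}; new: +{a}
  S→b A: FOLLOW(A) ⊇ FOLLOW(S) ⊇ {$}; new: +{$}
  S: {$}  A: {$,a}
[2] (no change)
  S: {$}  A: {$,a}

FOLLOW(A) = ["$", "a"]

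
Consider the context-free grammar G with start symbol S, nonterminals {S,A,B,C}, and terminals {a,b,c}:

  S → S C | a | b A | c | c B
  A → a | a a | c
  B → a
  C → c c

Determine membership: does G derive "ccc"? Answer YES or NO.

CNF form of G:
  S -> S C | T1 B | T2 A | a | c
  A -> T0 T0 | a | c
  B -> a
  C -> T1 T1
  T0 -> a
  T1 -> c
  T2 -> b

CYK fill:
  cell(0,0) c: {A,S,T1}  orig:{A,S}
  cell(1,1) c: {A,S,T1}  orig:{A,S}
  cell(2,2) c: {A,S,T1}  orig:{A,S}
  cell(0,1) cc: {C}
  cell(1,2) cc: {C}
  cell(0,2) ccc: {S}

S ∈ T[0,2] ⇒ YES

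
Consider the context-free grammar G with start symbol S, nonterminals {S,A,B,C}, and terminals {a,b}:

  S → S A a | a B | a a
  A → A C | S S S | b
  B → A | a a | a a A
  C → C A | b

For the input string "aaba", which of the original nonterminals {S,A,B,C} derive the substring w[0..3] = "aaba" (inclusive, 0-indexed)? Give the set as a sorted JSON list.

Convert to CNF:
  S -> S X4 | T0 B | T0 T0
  A -> A C | S X1 | b
  B -> A C | S X2 | T0 T0 | T0 X3 | b
  C -> C A | b
  T0 -> a
  X1 -> S S
  X2 -> S S
  X3 -> T0 A
  X4 -> A T0

CYK fill (cells [i..j] with 0 ≤ i ≤ j ≤ 3 only):
  cell(0,0) a: {T0}  orig:{}
  cell(1,1) a: {T0}  orig:{}
  cell(2,2) b: {A,B,C}
  cell(3,3) a: {T0}  orig:{}
  cell(0,1) aa: {B,S}
  cell(1,2) ab: {S,X3}  orig:{S}
  cell(2,3) ba: {X4}  orig:{}
  cell(0,2) aab: {B}
  cell(1,3) aba: ∅
  cell(0,3) aaba: {S}

Original NTs in T[0,3] deriving "aaba": ["S"]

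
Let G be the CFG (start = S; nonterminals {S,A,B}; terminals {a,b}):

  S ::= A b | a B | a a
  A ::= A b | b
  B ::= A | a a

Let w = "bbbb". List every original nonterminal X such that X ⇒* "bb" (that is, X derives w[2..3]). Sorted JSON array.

CNF form of G:
  S -> A T0 | T1 B | T1 T1
  A -> A T0 | b
  B -> A T0 | T1 T1 | b
  T0 -> b
  T1 -> a

CYK table (by increasing span), restricted to cells inside w[2..3]:
  T[2,2] 'b' = {A,B,T0}  orig:{A,B}
  T[3,3] 'b' = {A,B,T0}  orig:{A,B}
  T[2,3] 'bb' = {A,B,S}

Original NTs in T[2,3] deriving "bb": ["A", "B", "S"]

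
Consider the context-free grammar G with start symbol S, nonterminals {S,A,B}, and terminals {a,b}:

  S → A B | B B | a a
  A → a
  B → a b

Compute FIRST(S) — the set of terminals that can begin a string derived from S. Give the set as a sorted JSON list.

FIRST sets, iterate to fixpoint:
round 1:
  A via A→a: +{a}
  B via B→a b: +{a}
  S via S→A B: +{a}
  S: {a}  A: {a}  B: {a}
round 2: — fixpoint
  S: {a}  A: {a}  B: {a}

FIRST(S) = ["a"]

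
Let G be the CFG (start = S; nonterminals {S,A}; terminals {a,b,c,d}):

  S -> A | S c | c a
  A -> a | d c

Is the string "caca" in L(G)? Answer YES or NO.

Convert to CNF:
  S -> S T1 | T0 T1 | T1 T2 | a
  A -> T0 T1 | a
  T0 -> d
  T1 -> c
  T2 -> a

Fill CYK table bottom-up:
  cell(0,0) c: {T1}  orig:{}
  cell(1,1) a: {A,S,T2}  orig:{A,S}
  cell(2,2) c: {T1}  orig:{}
  cell(3,3) a: {A,S,T2}  orig:{A,S}
  cell(0,1) ca: {S}
  cell(1,2) ac: {S}
  cell(2,3) ca: {S}
  cell(0,2) cac: {S}
  cell(1,3) aca: ∅
  cell(0,3) caca: ∅

S ∉ T[0,3] ⇒ NO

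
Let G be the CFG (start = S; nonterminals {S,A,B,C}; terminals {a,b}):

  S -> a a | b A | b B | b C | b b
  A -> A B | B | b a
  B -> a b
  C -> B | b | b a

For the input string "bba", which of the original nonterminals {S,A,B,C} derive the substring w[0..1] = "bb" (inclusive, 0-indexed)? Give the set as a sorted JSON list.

Convert to CNF:
  S -> T0 T0 | T1 A | T1 B | T1 C | T1 T1
  A -> A B | T0 T1 | T1 T0
  B -> T0 T1
  C -> T0 T1 | T1 T0 | b
  T0 -> a
  T1 -> b

Fill CYK table bottom-up — only the sub-triangle for w[0..1]:
  cell(0,0) b: {C,T1}  orig:{C}
  cell(1,1) b: {C,T1}  orig:{C}
  cell(0,1) bb: {S}

Original NTs in T[0,1] deriving "bb": ["S"]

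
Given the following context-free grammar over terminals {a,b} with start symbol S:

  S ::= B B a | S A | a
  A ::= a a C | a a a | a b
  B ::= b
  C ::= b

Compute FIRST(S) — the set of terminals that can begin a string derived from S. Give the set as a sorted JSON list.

Compute FIRST by fixpoint:
[1]
  A via A→a a C: +{a}
  B via B→b: +{b}
  C via C→b: +{b}
  S via S→B B a: +{b}
  S via S→a: +{a}
  FIRST[S]={a,b}  FIRST[A]={a}  FIRST[B]={b}  FIRST[C]={b}
[2] — fixpoint
  FIRST[S]={a,b}  FIRST[A]={a}  FIRST[B]={b}  FIRST[C]={b}

FIRST(S) = ["a", "b"]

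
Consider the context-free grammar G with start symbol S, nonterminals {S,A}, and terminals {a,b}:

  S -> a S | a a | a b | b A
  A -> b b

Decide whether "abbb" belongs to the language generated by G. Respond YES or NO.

Convert to CNF:
  S -> T0 A | T1 S | T1 T0 | T1 T1
  A -> T0 T0
  T0 -> b
  T1 -> a

CYK fill:
  cell(0,0) a: {T1}  orig:{}
  cell(1,1) b: {T0}  orig:{}
  cell(2,2) b: {T0}  orig:{}
  cell(3,3) b: {T0}  orig:{}
  cell(0,1) ab: {S}
  cell(1,2) bb: {A}
  cell(2,3) bb: {A}
  cell(0,2) abb: ∅
  cell(1,3) bbb: {S}
  cell(0,3) abbb: {S}

S ∈ T[0,3] ⇒ YES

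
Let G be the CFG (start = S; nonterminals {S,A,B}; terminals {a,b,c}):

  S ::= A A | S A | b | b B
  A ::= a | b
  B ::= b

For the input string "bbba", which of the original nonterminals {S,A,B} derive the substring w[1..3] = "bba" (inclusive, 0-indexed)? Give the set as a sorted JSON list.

Convert to CNF:
  S -> A A | S A | T0 B | b
  A -> a | b
  B -> b
  T0 -> b

CYK table (by increasing span), restricted to cells inside w[1..3]:
  [1..1]={A,B,S,T0}  "b"  orig:{A,B,S}
  [2..2]={A,B,S,T0}  "b"  orig:{A,B,S}
  [3..3]={A}  "a"
  [1..2]={S}  "bb"
  [2..3]={S}  "ba"
  [1..3]={S}  "bba"

Original NTs in T[1,3] deriving "bba": ["S"]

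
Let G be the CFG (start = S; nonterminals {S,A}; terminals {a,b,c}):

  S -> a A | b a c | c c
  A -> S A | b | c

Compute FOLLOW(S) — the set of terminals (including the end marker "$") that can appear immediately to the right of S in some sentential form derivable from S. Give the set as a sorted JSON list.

FIRST iteration:
pass 1:
  A via A→b: +{b}
  A via A→c: +{c}
  S via S→a A: +{a}
  S via S→b a c: +{b}
  S via S→c c: +{c}
  FIRST(S)={a,b,c}  FIRST(A)={b,c}
pass 2:
  A via A→S A: +{a}
  FIRST(S)={a,b,c}  FIRST(A)={a,b,c}
pass 3: (no change)
  FIRST(S)={a,b,c}  FIRST(A)={a,b,c}

FOLLOW sets:
FOLLOW(S) := {$}
iter 1:
  A→S A: FOLLOW(S) ⊇ FIRST(A) = {a,b,c}; new: +{a,b,c}
  S→a A: FOLLOW(A) ⊇ FOLLOW(S) ⊇ {$,a,b,c}; new: +{$,a,b,c}
  S: {$,a,b,c}  A: {$,a,b,c}
iter 2: done
  S: {$,a,b,c}  A: {$,a,b,c}

FOLLOW(S) = ["$", "a", "b", "c"]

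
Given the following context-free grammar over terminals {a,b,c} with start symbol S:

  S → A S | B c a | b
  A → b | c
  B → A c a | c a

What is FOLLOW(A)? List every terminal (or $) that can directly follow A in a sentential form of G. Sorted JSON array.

Compute FIRST by fixpoint:
round 1:
  A via A→b: +{b}
  A via A→c: +{c}
  B via B→A c a: +{b,c}
  S via S→A S: +{b,c}
  FIRST(S)={b,c}  FIRST(A)={b,c}  FIRST(B)={b,c}
round 2: (no change)
  FIRST(S)={b,c}  FIRST(A)={b,c}  FIRST(B)={b,c}

FOLLOW sets:
seed FOLLOW(S) with $
round 1:
  B→A c a: FOLLOW(A) ⊇ FIRST(c) = {c}; new: +{c}
  S→A S: FOLLOW(A) ⊇ FIRST(S) = {b,c}; new: +{b}
  S→B c a: FOLLOW(B) ⊇ FIRST(c) = {c}; new: +{c}
  S: {$}  A: {b,c}  B: {c}
round 2: — fixpoint
  S: {$}  A: {b,c}  B: {c}

FOLLOW(A) = ["b", "c"]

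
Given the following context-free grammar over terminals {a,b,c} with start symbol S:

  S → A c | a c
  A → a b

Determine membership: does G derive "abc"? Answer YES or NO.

CNF form of G:
  S -> A T2 | T0 T2
  A -> T0 T1
  T0 -> a
  T1 -> b
  T2 -> c

CYK table (by increasing span):
  [0..0]={T0}  "a"  orig:{}
  [1..1]={T1}  "b"  orig:{}
  [2..2]={T2}  "c"  orig:{}
  [0..1]={A}  "ab"
  [1..2]=∅  "bc"
  [0..2]={S}  "abc"

S ∈ T[0,2] ⇒ YES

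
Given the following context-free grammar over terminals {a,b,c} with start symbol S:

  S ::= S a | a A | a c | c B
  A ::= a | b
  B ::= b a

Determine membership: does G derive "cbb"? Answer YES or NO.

Convert to CNF:
  S -> S T1 | T1 A | T1 T2 | T2 B
  A -> a | b
  B -> T0 T1
  T0 -> b
  T1 -> a
  T2 -> c

CYK fill:
  cell(0,0) c: {T2}  orig:{}
  cell(1,1) b: {A,T0}  orig:{A}
  cell(2,2) b: {A,T0}  orig:{A}
  cell(0,1) cb: ∅
  cell(1,2) bb: ∅
  cell(0,2) cbb: ∅

S ∉ T[0,2] ⇒ NO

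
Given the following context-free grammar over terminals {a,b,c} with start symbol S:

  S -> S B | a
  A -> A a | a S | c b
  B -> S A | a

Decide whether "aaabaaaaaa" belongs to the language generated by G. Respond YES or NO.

Convert to CNF:
  S -> S B | a
  A -> A T0 | T0 S | T1 T2
  B -> S A | a
  T0 -> a
  T1 -> c
  T2 -> b

CYK table (by increasing span):
  T[0,0] 'a' = {B,S,T0}  orig:{B,S}
  T[1,1] 'a' = {B,S,T0}  orig:{B,S}
  T[2,2] 'a' = {B,S,T0}  orig:{B,S}
  T[3,3] 'b' = {T2}  orig:{}
  T[4,4] 'a' = {B,S,T0}  orig:{B,S}
  T[5,5] 'a' = {B,S,T0}  orig:{B,S}
  T[6,6] 'a' = {B,S,T0}  orig:{B,S}
  T[7,7] 'a' = {B,S,T0}  orig:{B,S}
  T[8,8] 'a' = {B,S,T0}  orig:{B,S}
  T[9,9] 'a' = {B,S,T0}  orig:{B,S}
  T[0,1] 'aa' = {A,S}
  T[1,2] 'aa' = {A,S}
  T[2,3] 'ab' = ∅
  T[3,4] 'ba' = ∅
  T[4,5] 'aa' = {A,S}
  T[5,6] 'aa' = {A,S}
  T[6,7] 'aa' = {A,S}
  T[7,8] 'aa' = {A,S}
  T[8,9] 'aa' = {A,S}
  T[0,2] 'aaa' = {A,B,S}
  T[1,3] 'aab' = ∅
  T[2,4] 'aba' = ∅
  T[3,5] 'baa' = ∅
  T[4,6] 'aaa' = {A,B,S}
  T[5,7] 'aaa' = {A,B,S}
  T[6,8] 'aaa' = {A,B,S}
  T[7,9] 'aaa' = {A,B,S}
  T[0,3] 'aaab' = ∅
  T[1,4] 'aaba' = ∅
  T[2,5] 'abaa' = ∅
  T[3,6] 'baaa' = ∅
  T[4,7] 'aaaa' = {A,B,S}
  T[5,8] 'aaaa' = {A,B,S}
  T[6,9] 'aaaa' = {A,B,S}
  T[0,4] 'aaaba' = ∅
  T[1,5] 'aabaa' = ∅
  T[2,6] 'abaaa' = ∅
  T[3,7] 'baaaa' = ∅
  T[4,8] 'aaaaa' = {A,B,S}
  T[5,9] 'aaaaa' = {A,B,S}
  T[0,5] 'aaabaa' = ∅
  T[1,6] 'aabaaa' = ∅
  T[2,7] 'abaaaa' = ∅
  T[3,8] 'baaaaa' = ∅
  T[4,9] 'aaaaaa' = {A,B,S}
  T[0,6] 'aaabaaa' = ∅
  T[1,7] 'aabaaaa' = ∅
  T[2,8] 'abaaaaa' = ∅
  T[3,9] 'baaaaaa' = ∅
  T[0,7] 'aaabaaaa' = ∅
  T[1,8] 'aabaaaaa' = ∅
  T[2,9] 'abaaaaaa' = ∅
  T[0,8] 'aaabaaaaa' = ∅
  T[1,9] 'aabaaaaaa' = ∅
  T[0,9] 'aaabaaaaaa' = ∅

S ∉ T[0,9] ⇒ NO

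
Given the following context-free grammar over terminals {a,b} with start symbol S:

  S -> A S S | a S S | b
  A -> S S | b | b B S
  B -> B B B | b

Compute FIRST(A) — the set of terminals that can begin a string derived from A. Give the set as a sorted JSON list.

Compute FIRST by fixpoint:
[1]
  A via A→b: +{b}
  B via B→b: +{b}
  S via S→A S S: +{b}
  S via S→a S S: +{a}
  FIRST[S]={a,b}  FIRST[A]={b}  FIRST[B]={b}
[2]
  A via A→S S: +{a}
  FIRST[S]={a,b}  FIRST[A]={a,b}  FIRST[B]={b}
[3] — fixpoint
  FIRST[S]={a,b}  FIRST[A]={a,b}  FIRST[B]={b}

FIRST(A) = ["a", "b"]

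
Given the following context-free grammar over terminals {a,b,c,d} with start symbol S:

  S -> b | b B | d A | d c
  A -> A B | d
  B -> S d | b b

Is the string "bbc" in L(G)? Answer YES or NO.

CNF form of G:
  S -> T0 A | T0 T2 | T1 B | b
  A -> A B | d
  B -> S T0 | T1 T1
  T0 -> d
  T1 -> b
  T2 -> c

CYK table (by increasing span):
  T[0,0] 'b' = {S,T1}  orig:{S}
  T[1,1] 'b' = {S,T1}  orig:{S}
  T[2,2] 'c' = {T2}  orig:{}
  T[0,1] 'bb' = {B}
  T[1,2] 'bc' = ∅
  T[0,2] 'bbc' = ∅

S ∉ T[0,2] ⇒ NO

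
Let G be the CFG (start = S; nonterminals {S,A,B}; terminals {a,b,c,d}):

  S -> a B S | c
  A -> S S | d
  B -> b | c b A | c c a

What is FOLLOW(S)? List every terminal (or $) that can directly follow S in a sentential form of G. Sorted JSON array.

Compute FIRST by fixpoint:
round 1:
  A via A→d: +{d}
  B via B→b: +{b}
  B via B→c b A: +{c}
  S via S→a B S: +{a}
  S via S→c: +{c}
  S: {a,c}  A: {d}  B: {b,c}
round 2:
  A via A→S S: +{a,c}
  S: {a,c}  A: {a,c,d}  B: {b,c}
round 3: done
  S: {a,c}  A: {a,c,d}  B: {b,c}

FOLLOW sets:
initialize: $ ∈ FOLLOW(S)
iter 1:
  A→S S: FOLLOW(S) ⊇ FIRST(S) = {a,c}; new: +{a,c}
  S→a B S: FOLLOW(B) ⊇ FIRST(S) = {a,c}; new: +{a,c}
  FOLLOW(S)={$,a,c}  FOLLOW(A)={}  FOLLOW(B)={a,c}
iter 2:
  B→c b A: FOLLOW(A) ⊇ FOLLOW(B) ⊇ {a,c}; new: +{a,c}
  FOLLOW(S)={$,a,c}  FOLLOW(A)={a,c}  FOLLOW(B)={a,c}
iter 3: done
  FOLLOW(S)={$,a,c}  FOLLOW(A)={a,c}  FOLLOW(B)={a,c}

FOLLOW(S) = ["$", "a", "c"]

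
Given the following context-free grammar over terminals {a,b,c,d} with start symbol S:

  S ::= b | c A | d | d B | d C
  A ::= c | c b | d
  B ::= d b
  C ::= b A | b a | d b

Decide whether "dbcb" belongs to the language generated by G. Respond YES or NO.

Convert to CNF:
  S -> T0 A | T2 B | T2 C | b | d
  A -> T0 T1 | c | d
  B -> T2 T1
  C -> T1 A | T1 T3 | T2 T1
  T0 -> c
  T1 -> b
  T2 -> d
  T3 -> a

CYK table (by increasing span):
  cell(0,0) d: {A,S,T2}  orig:{A,S}
  cell(1,1) b: {S,T1}  orig:{S}
  cell(2,2) c: {A,T0}  orig:{A}
  cell(3,3) b: {S,T1}  orig:{S}
  cell(0,1) db: {B,C}
  cell(1,2) bc: {C}
  cell(2,3) cb: {A}
  cell(0,2) dbc: {S}
  cell(1,3) bcb: {C}
  cell(0,3) dbcb: {S}

S ∈ T[0,3] ⇒ YES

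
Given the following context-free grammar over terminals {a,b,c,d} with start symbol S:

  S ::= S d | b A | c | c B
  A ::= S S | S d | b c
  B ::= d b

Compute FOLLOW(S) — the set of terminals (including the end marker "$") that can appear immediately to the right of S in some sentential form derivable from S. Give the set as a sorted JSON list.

FIRST iteration:
iter 1:
  A via A→b c: +{b}
  B via B→d b: +{d}
  S via S→b A: +{b}
  S via S→c: +{c}
  S: {b,c}  A: {b}  B: {d}
iter 2:
  A via A→S S: +{c}
  S: {b,c}  A: {b,c}  B: {d}
iter 3: (no change)
  S: {b,c}  A: {b,c}  B: {d}

FOLLOW sets:
initialize: $ ∈ FOLLOW(S)
[1]
  A→S S: FOLLOW(S) ⊇ FIRST(S) = {b,c}; new: +{b,c}
  A→S d: FOLLOW(S) ⊇ FIRST(d) = {d}; new: +{d}
  S→b A: FOLLOW(A) ⊇ FOLLOW(S) ⊇ {$,b,c,d}; new: +{$,b,c,d}
  S→c B: FOLLOW(B) ⊇ FOLLOW(S) ⊇ {$,b,c,d}; new: +{$,b,c,d}
  S: {$,b,c,d}  A: {$,b,c,d}  B: {$,b,c,d}
[2] (no change)
  S: {$,b,c,d}  A: {$,b,c,d}  B: {$,b,c,d}

FOLLOW(S) = ["$", "b", "c", "d"]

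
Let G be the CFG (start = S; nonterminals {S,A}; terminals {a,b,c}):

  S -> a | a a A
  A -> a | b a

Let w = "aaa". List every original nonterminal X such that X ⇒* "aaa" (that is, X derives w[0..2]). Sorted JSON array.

CNF form of G:
  S -> T1 X2 | a
  A -> T0 T1 | a
  T0 -> b
  T1 -> a
  X2 -> T1 A

CYK fill, restricted to cells inside w[0..2]:
  cell(0,0) a: {A,S,T1}  orig:{A,S}
  cell(1,1) a: {A,S,T1}  orig:{A,S}
  cell(2,2) a: {A,S,T1}  orig:{A,S}
  cell(0,1) aa: {X2}  orig:{}
  cell(1,2) aa: {X2}  orig:{}
  cell(0,2) aaa: {S}

Original NTs in T[0,2] deriving "aaa": ["S"]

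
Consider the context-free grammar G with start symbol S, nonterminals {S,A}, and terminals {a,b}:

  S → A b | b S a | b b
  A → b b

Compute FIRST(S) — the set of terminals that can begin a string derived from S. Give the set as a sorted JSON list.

FIRST iteration:
round 1:
  A via A→b b: +{b}
  S via S→A b: +{b}
  S: {b}  A: {b}
round 2: (stable)
  S: {b}  A: {b}

FIRST(S) = ["b"]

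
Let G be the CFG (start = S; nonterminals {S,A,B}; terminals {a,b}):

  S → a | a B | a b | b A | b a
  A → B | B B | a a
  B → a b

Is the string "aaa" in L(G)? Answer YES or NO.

CNF form of G:
  S -> T0 B | T0 T1 | T1 A | T1 T0 | a
  A -> B B | T0 T0 | T0 T1
  B -> T0 T1
  T0 -> a
  T1 -> b

CYK table (by increasing span):
  T[0,0] 'a' = {S,T0}  orig:{S}
  T[1,1] 'a' = {S,T0}  orig:{S}
  T[2,2] 'a' = {S,T0}  orig:{S}
  T[0,1] 'aa' = {A}
  T[1,2] 'aa' = {A}
  T[0,2] 'aaa' = ∅

S ∉ T[0,2] ⇒ NO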